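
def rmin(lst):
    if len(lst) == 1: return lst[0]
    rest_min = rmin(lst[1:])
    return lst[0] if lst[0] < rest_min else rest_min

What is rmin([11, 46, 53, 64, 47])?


rmin([11, 46, 53, 64, 47]): compare 11 with rmin([46, 53, 64, 47])
rmin([46, 53, 64, 47]): compare 46 with rmin([53, 64, 47])
rmin([53, 64, 47]): compare 53 with rmin([64, 47])
rmin([64, 47]): compare 64 with rmin([47])
rmin([47]) = 47  (base case)
Compare 64 with 47 -> 47
Compare 53 with 47 -> 47
Compare 46 with 47 -> 46
Compare 11 with 46 -> 11

11


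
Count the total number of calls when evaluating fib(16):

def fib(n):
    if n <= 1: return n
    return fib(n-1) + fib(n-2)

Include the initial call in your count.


Let C(n) = total calls for fib(n)
C(0) = 1, C(1) = 1
C(2) = 1 + C(1) + C(0) = 1 + 1 + 1 = 3
C(3) = 1 + C(2) + C(1) = 1 + 3 + 1 = 5
C(4) = 1 + C(3) + C(2) = 1 + 5 + 3 = 9
C(5) = 1 + C(4) + C(3) = 1 + 9 + 5 = 15
C(6) = 1 + C(5) + C(4) = 1 + 15 + 9 = 25
C(7) = 1 + C(6) + C(5) = 1 + 25 + 15 = 41
C(8) = 1 + C(7) + C(6) = 1 + 41 + 25 = 67
C(9) = 1 + C(8) + C(7) = 1 + 67 + 41 = 109
C(10) = 1 + C(9) + C(8) = 1 + 109 + 67 = 177
C(11) = 1 + C(10) + C(9) = 1 + 177 + 109 = 287
C(12) = 1 + C(11) + C(10) = 1 + 287 + 177 = 465
C(13) = 1 + C(12) + C(11) = 1 + 465 + 287 = 753
C(14) = 1 + C(13) + C(12) = 1 + 753 + 465 = 1219
C(15) = 1 + C(14) + C(13) = 1 + 1219 + 753 = 1973
C(16) = 1 + C(15) + C(14) = 1 + 1973 + 1219 = 3193

3193


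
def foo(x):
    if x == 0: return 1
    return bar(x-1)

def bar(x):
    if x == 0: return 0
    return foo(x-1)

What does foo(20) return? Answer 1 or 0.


foo(20) = bar(19)
bar(19) = foo(18)
foo(18) = bar(17)
bar(17) = foo(16)
foo(16) = bar(15)
bar(15) = foo(14)
foo(14) = bar(13)
bar(13) = foo(12)
foo(12) = bar(11)
bar(11) = foo(10)
foo(10) = bar(9)
bar(9) = foo(8)
foo(8) = bar(7)
bar(7) = foo(6)
foo(6) = bar(5)
bar(5) = foo(4)
foo(4) = bar(3)
bar(3) = foo(2)
foo(2) = bar(1)
bar(1) = foo(0)
foo(0) = 1  (base case)
Result: 1

1


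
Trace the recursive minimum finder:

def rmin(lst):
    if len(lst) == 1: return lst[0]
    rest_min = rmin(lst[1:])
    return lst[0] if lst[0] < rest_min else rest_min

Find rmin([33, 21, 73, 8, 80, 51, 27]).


rmin([33, 21, 73, 8, 80, 51, 27]): compare 33 with rmin([21, 73, 8, 80, 51, 27])
rmin([21, 73, 8, 80, 51, 27]): compare 21 with rmin([73, 8, 80, 51, 27])
rmin([73, 8, 80, 51, 27]): compare 73 with rmin([8, 80, 51, 27])
rmin([8, 80, 51, 27]): compare 8 with rmin([80, 51, 27])
rmin([80, 51, 27]): compare 80 with rmin([51, 27])
rmin([51, 27]): compare 51 with rmin([27])
rmin([27]) = 27  (base case)
Compare 51 with 27 -> 27
Compare 80 with 27 -> 27
Compare 8 with 27 -> 8
Compare 73 with 8 -> 8
Compare 21 with 8 -> 8
Compare 33 with 8 -> 8

8


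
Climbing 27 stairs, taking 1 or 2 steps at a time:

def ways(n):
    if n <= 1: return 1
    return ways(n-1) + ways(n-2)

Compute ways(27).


Building up from base cases:
ways(0) = 1
ways(1) = 1
ways(2) = ways(1) + ways(0) = 1 + 1 = 2
ways(3) = ways(2) + ways(1) = 2 + 1 = 3
ways(4) = ways(3) + ways(2) = 3 + 2 = 5
ways(5) = ways(4) + ways(3) = 5 + 3 = 8
ways(6) = ways(5) + ways(4) = 8 + 5 = 13
ways(7) = ways(6) + ways(5) = 13 + 8 = 21
ways(8) = ways(7) + ways(6) = 21 + 13 = 34
ways(9) = ways(8) + ways(7) = 34 + 21 = 55
ways(10) = ways(9) + ways(8) = 55 + 34 = 89
ways(11) = ways(10) + ways(9) = 89 + 55 = 144
ways(12) = ways(11) + ways(10) = 144 + 89 = 233
ways(13) = ways(12) + ways(11) = 233 + 144 = 377
ways(14) = ways(13) + ways(12) = 377 + 233 = 610
ways(15) = ways(14) + ways(13) = 610 + 377 = 987
ways(16) = ways(15) + ways(14) = 987 + 610 = 1597
ways(17) = ways(16) + ways(15) = 1597 + 987 = 2584
ways(18) = ways(17) + ways(16) = 2584 + 1597 = 4181
ways(19) = ways(18) + ways(17) = 4181 + 2584 = 6765
ways(20) = ways(19) + ways(18) = 6765 + 4181 = 10946
ways(21) = ways(20) + ways(19) = 10946 + 6765 = 17711
ways(22) = ways(21) + ways(20) = 17711 + 10946 = 28657
ways(23) = ways(22) + ways(21) = 28657 + 17711 = 46368
ways(24) = ways(23) + ways(22) = 46368 + 28657 = 75025
ways(25) = ways(24) + ways(23) = 75025 + 46368 = 121393
ways(26) = ways(25) + ways(24) = 121393 + 75025 = 196418
ways(27) = ways(26) + ways(25) = 196418 + 121393 = 317811

317811


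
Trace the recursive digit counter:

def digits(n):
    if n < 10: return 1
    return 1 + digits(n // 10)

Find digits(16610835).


digits(16610835) = 1 + digits(1661083)
digits(1661083) = 1 + digits(166108)
digits(166108) = 1 + digits(16610)
digits(16610) = 1 + digits(1661)
digits(1661) = 1 + digits(166)
digits(166) = 1 + digits(16)
digits(16) = 1 + digits(1)
digits(1) = 1  (base case: 1 < 10)
Unwinding: 1 + 1 + 1 + 1 + 1 + 1 + 1 + 1 = 8

8


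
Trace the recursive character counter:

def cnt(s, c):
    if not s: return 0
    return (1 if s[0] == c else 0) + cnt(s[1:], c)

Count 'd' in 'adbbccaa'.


s[0]='a' != 'd' -> 0
s[0]='d' == 'd' -> 1
s[0]='b' != 'd' -> 0
s[0]='b' != 'd' -> 0
s[0]='c' != 'd' -> 0
s[0]='c' != 'd' -> 0
s[0]='a' != 'd' -> 0
s[0]='a' != 'd' -> 0
Sum: 0 + 1 + 0 + 0 + 0 + 0 + 0 + 0 = 1

1


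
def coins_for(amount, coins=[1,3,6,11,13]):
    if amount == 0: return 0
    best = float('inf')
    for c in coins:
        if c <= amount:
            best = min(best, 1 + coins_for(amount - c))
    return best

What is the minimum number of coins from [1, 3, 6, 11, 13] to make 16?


Building up with DP:
coins_for(0) = 0
coins_for(1) = min(1+coins_for(0)=1+0=1) = 1
coins_for(2) = min(1+coins_for(1)=1+1=2) = 2
coins_for(3) = min(1+coins_for(2)=1+2=3, 1+coins_for(0)=1+0=1) = 1
coins_for(4) = min(1+coins_for(3)=1+1=2, 1+coins_for(1)=1+1=2) = 2
coins_for(5) = min(1+coins_for(4)=1+2=3, 1+coins_for(2)=1+2=3) = 3
coins_for(6) = min(1+coins_for(5)=1+3=4, 1+coins_for(3)=1+1=2, 1+coins_for(0)=1+0=1) = 1
coins_for(7) = min(1+coins_for(6)=1+1=2, 1+coins_for(4)=1+2=3, 1+coins_for(1)=1+1=2) = 2
coins_for(8) = min(1+coins_for(7)=1+2=3, 1+coins_for(5)=1+3=4, 1+coins_for(2)=1+2=3) = 3
coins_for(9) = min(1+coins_for(8)=1+3=4, 1+coins_for(6)=1+1=2, 1+coins_for(3)=1+1=2) = 2
coins_for(10) = min(1+coins_for(9)=1+2=3, 1+coins_for(7)=1+2=3, 1+coins_for(4)=1+2=3) = 3
coins_for(11) = min(1+coins_for(10)=1+3=4, 1+coins_for(8)=1+3=4, 1+coins_for(5)=1+3=4, 1+coins_for(0)=1+0=1) = 1
coins_for(12) = min(1+coins_for(11)=1+1=2, 1+coins_for(9)=1+2=3, 1+coins_for(6)=1+1=2, 1+coins_for(1)=1+1=2) = 2
coins_for(13) = min(1+coins_for(12)=1+2=3, 1+coins_for(10)=1+3=4, 1+coins_for(7)=1+2=3, 1+coins_for(2)=1+2=3, 1+coins_for(0)=1+0=1) = 1
coins_for(14) = min(1+coins_for(13)=1+1=2, 1+coins_for(11)=1+1=2, 1+coins_for(8)=1+3=4, 1+coins_for(3)=1+1=2, 1+coins_for(1)=1+1=2) = 2
coins_for(15) = min(1+coins_for(14)=1+2=3, 1+coins_for(12)=1+2=3, 1+coins_for(9)=1+2=3, 1+coins_for(4)=1+2=3, 1+coins_for(2)=1+2=3) = 3
coins_for(16) = min(1+coins_for(15)=1+3=4, 1+coins_for(13)=1+1=2, 1+coins_for(10)=1+3=4, 1+coins_for(5)=1+3=4, 1+coins_for(3)=1+1=2) = 2

2


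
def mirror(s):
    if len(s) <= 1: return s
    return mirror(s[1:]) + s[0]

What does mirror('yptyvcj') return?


mirror('yptyvcj') = mirror('ptyvcj') + 'y'
mirror('ptyvcj') = mirror('tyvcj') + 'p'
mirror('tyvcj') = mirror('yvcj') + 't'
mirror('yvcj') = mirror('vcj') + 'y'
mirror('vcj') = mirror('cj') + 'v'
mirror('cj') = mirror('j') + 'c'
mirror('j') = 'j'  (base case)
Concatenating: 'j' + 'c' + 'v' + 'y' + 't' + 'p' + 'y' = 'jcvytpy'

jcvytpy


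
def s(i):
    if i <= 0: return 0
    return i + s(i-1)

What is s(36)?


s(36)
= 36 + 35 + 34 + 33 + 32 + 31 + 30 + 29 + 28 + 27 + 26 + 25 + 24 + 23 + 22 + 21 + 20 + 19 + 18 + 17 + 16 + 15 + 14 + 13 + 12 + 11 + 10 + 9 + 8 + 7 + 6 + 5 + 4 + 3 + 2 + 1 + s(0)
= 36 + 35 + 34 + 33 + 32 + 31 + 30 + 29 + 28 + 27 + 26 + 25 + 24 + 23 + 22 + 21 + 20 + 19 + 18 + 17 + 16 + 15 + 14 + 13 + 12 + 11 + 10 + 9 + 8 + 7 + 6 + 5 + 4 + 3 + 2 + 1 + 0
= 666

666


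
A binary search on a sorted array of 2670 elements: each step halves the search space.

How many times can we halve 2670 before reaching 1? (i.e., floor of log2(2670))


2670 / 2 = 1335
1335 / 2 = 667
667 / 2 = 333
333 / 2 = 166
166 / 2 = 83
83 / 2 = 41
41 / 2 = 20
20 / 2 = 10
10 / 2 = 5
5 / 2 = 2
2 / 2 = 1
Reached 1 after 11 halvings

11


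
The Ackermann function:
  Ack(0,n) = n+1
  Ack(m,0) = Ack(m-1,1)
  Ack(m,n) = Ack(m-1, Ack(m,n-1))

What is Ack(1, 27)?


Ack(1, 27) = Ack(0, Ack(1, 26))
  Ack(1, 26) = Ack(0, Ack(1, 25))
    Ack(1, 25) = Ack(0, Ack(1, 24))
      Ack(1, 24) = Ack(0, Ack(1, 23))
        Ack(1, 23) = Ack(0, Ack(1, 22))
          Ack(1, 22) = Ack(0, Ack(1, 21))
          Ack(1, 21) = Ack(0, Ack(1, 20))
          Ack(1, 20) = Ack(0, Ack(1, 19))
          Ack(1, 19) = Ack(0, Ack(1, 18))
          Ack(1, 18) = Ack(0, Ack(1, 17))
          Ack(1, 17) = Ack(0, Ack(1, 16))
          Ack(1, 16) = Ack(0, Ack(1, 15))
          Ack(1, 15) = Ack(0, Ack(1, 14))
          Ack(1, 14) = Ack(0, Ack(1, 13))
          Ack(1, 13) = Ack(0, Ack(1, 12))
          Ack(1, 12) = Ack(0, Ack(1, 11))
          Ack(1, 11) = Ack(0, Ack(1, 10))
          Ack(1, 10) = Ack(0, Ack(1, 9))
          Ack(1, 9) = Ack(0, Ack(1, 8))
          Ack(1, 8) = Ack(0, Ack(1, 7))
          Ack(1, 7) = Ack(0, Ack(1, 6))
          Ack(1, 6) = Ack(0, Ack(1, 5))
          Ack(1, 5) = Ack(0, Ack(1, 4))
          Ack(1, 4) = Ack(0, Ack(1, 3))
          Ack(1, 3) = Ack(0, Ack(1, 2))
... (trace truncated)
Result: Ack(1, 27) = 29

29


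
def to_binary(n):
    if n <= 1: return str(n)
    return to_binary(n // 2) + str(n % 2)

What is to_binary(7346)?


to_binary(7346) = to_binary(3673) + '0'
to_binary(3673) = to_binary(1836) + '1'
to_binary(1836) = to_binary(918) + '0'
to_binary(918) = to_binary(459) + '0'
to_binary(459) = to_binary(229) + '1'
to_binary(229) = to_binary(114) + '1'
to_binary(114) = to_binary(57) + '0'
to_binary(57) = to_binary(28) + '1'
to_binary(28) = to_binary(14) + '0'
to_binary(14) = to_binary(7) + '0'
to_binary(7) = to_binary(3) + '1'
to_binary(3) = to_binary(1) + '1'
to_binary(1) = '1'  (base case)
Concatenating: '1' + '1' + '1' + '0' + '0' + '1' + '0' + '1' + '1' + '0' + '0' + '1' + '0' = '1110010110010'

1110010110010


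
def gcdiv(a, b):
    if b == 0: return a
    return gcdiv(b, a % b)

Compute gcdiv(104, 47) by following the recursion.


gcdiv(104, 47) = gcdiv(47, 10)
gcdiv(47, 10) = gcdiv(10, 7)
gcdiv(10, 7) = gcdiv(7, 3)
gcdiv(7, 3) = gcdiv(3, 1)
gcdiv(3, 1) = gcdiv(1, 0)
gcdiv(1, 0) = 1  (base case)

1


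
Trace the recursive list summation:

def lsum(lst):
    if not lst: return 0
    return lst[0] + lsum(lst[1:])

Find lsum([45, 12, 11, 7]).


lsum([45, 12, 11, 7]) = 45 + lsum([12, 11, 7])
lsum([12, 11, 7]) = 12 + lsum([11, 7])
lsum([11, 7]) = 11 + lsum([7])
lsum([7]) = 7 + lsum([])
lsum([]) = 0  (base case)
Total: 45 + 12 + 11 + 7 + 0 = 75

75


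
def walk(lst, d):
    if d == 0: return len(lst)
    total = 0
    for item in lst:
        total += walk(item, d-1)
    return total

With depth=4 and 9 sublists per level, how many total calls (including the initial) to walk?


At depth 0 (root): 1 call
At depth 1: each of 1 parents calls walk on 9 children = 9 calls
At depth 2: each of 9 parents calls walk on 9 children = 81 calls
At depth 3: each of 81 parents calls walk on 9 children = 729 calls
At depth 4: each of 729 parents calls walk on 9 children = 6561 calls
Total: 1 + 9 + 81 + 729 + 6561 = 7381

7381


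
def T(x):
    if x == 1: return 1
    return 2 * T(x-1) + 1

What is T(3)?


T(3) = 2 * T(2) + 1
T(2) = 2 * T(1) + 1
T(1) = 1  (base case)
T(2) = 2 * 1 + 1 = 3
T(3) = 2 * 3 + 1 = 7

7


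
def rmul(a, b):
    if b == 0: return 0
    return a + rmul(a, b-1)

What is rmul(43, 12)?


rmul(43, 12) = 43 + rmul(43, 11)
rmul(43, 11) = 43 + rmul(43, 10)
rmul(43, 10) = 43 + rmul(43, 9)
rmul(43, 9) = 43 + rmul(43, 8)
rmul(43, 8) = 43 + rmul(43, 7)
rmul(43, 7) = 43 + rmul(43, 6)
rmul(43, 6) = 43 + rmul(43, 5)
rmul(43, 5) = 43 + rmul(43, 4)
rmul(43, 4) = 43 + rmul(43, 3)
rmul(43, 3) = 43 + rmul(43, 2)
rmul(43, 2) = 43 + rmul(43, 1)
rmul(43, 1) = 43 + rmul(43, 0)
rmul(43, 0) = 0  (base case)
Total: 43 + 43 + 43 + 43 + 43 + 43 + 43 + 43 + 43 + 43 + 43 + 43 + 0 = 516

516


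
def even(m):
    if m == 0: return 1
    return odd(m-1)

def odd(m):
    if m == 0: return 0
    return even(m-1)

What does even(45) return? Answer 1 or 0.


even(45) = odd(44)
odd(44) = even(43)
even(43) = odd(42)
odd(42) = even(41)
even(41) = odd(40)
odd(40) = even(39)
even(39) = odd(38)
odd(38) = even(37)
even(37) = odd(36)
odd(36) = even(35)
even(35) = odd(34)
odd(34) = even(33)
even(33) = odd(32)
odd(32) = even(31)
even(31) = odd(30)
odd(30) = even(29)
even(29) = odd(28)
odd(28) = even(27)
even(27) = odd(26)
odd(26) = even(25)
even(25) = odd(24)
odd(24) = even(23)
even(23) = odd(22)
odd(22) = even(21)
even(21) = odd(20)
odd(20) = even(19)
even(19) = odd(18)
odd(18) = even(17)
even(17) = odd(16)
odd(16) = even(15)
even(15) = odd(14)
odd(14) = even(13)
even(13) = odd(12)
odd(12) = even(11)
even(11) = odd(10)
odd(10) = even(9)
even(9) = odd(8)
odd(8) = even(7)
even(7) = odd(6)
odd(6) = even(5)
even(5) = odd(4)
odd(4) = even(3)
even(3) = odd(2)
odd(2) = even(1)
even(1) = odd(0)
odd(0) = 0  (base case)
Result: 0

0


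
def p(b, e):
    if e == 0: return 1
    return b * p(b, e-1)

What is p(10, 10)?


p(10, 10)
= 10 * p(10, 9)
= 10 * 10 * p(10, 8)
= 10 * 10 * 10 * p(10, 7)
= 10 * 10 * 10 * 10 * p(10, 6)
= 10 * 10 * 10 * 10 * 10 * p(10, 5)
= 10 * 10 * 10 * 10 * 10 * 10 * p(10, 4)
= 10 * 10 * 10 * 10 * 10 * 10 * 10 * p(10, 3)
= 10 * 10 * 10 * 10 * 10 * 10 * 10 * 10 * p(10, 2)
= 10 * 10 * 10 * 10 * 10 * 10 * 10 * 10 * 10 * p(10, 1)
= 10 * 10 * 10 * 10 * 10 * 10 * 10 * 10 * 10 * 10 * p(10, 0)
= 10 * 10 * 10 * 10 * 10 * 10 * 10 * 10 * 10 * 10 * 1
= 10000000000

10000000000


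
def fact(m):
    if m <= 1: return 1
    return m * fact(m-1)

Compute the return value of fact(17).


fact(17)
= 17 * fact(16)
= 17 * 16 * fact(15)
= 17 * 16 * 15 * fact(14)
= 17 * 16 * 15 * 14 * fact(13)
= 17 * 16 * 15 * 14 * 13 * fact(12)
= 17 * 16 * 15 * 14 * 13 * 12 * fact(11)
= 17 * 16 * 15 * 14 * 13 * 12 * 11 * fact(10)
= 17 * 16 * 15 * 14 * 13 * 12 * 11 * 10 * fact(9)
= 17 * 16 * 15 * 14 * 13 * 12 * 11 * 10 * 9 * fact(8)
= 17 * 16 * 15 * 14 * 13 * 12 * 11 * 10 * 9 * 8 * fact(7)
= 17 * 16 * 15 * 14 * 13 * 12 * 11 * 10 * 9 * 8 * 7 * fact(6)
= 17 * 16 * 15 * 14 * 13 * 12 * 11 * 10 * 9 * 8 * 7 * 6 * fact(5)
= 17 * 16 * 15 * 14 * 13 * 12 * 11 * 10 * 9 * 8 * 7 * 6 * 5 * fact(4)
= 17 * 16 * 15 * 14 * 13 * 12 * 11 * 10 * 9 * 8 * 7 * 6 * 5 * 4 * fact(3)
= 17 * 16 * 15 * 14 * 13 * 12 * 11 * 10 * 9 * 8 * 7 * 6 * 5 * 4 * 3 * fact(2)
= 17 * 16 * 15 * 14 * 13 * 12 * 11 * 10 * 9 * 8 * 7 * 6 * 5 * 4 * 3 * 2 * fact(1)
= 17 * 16 * 15 * 14 * 13 * 12 * 11 * 10 * 9 * 8 * 7 * 6 * 5 * 4 * 3 * 2 * 1
= 355687428096000

355687428096000


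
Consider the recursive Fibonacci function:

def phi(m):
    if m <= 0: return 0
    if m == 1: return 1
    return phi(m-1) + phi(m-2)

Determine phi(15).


Computing phi(15) bottom-up:
phi(0) = 0
phi(1) = 1
phi(2) = phi(1) + phi(0) = 1 + 0 = 1
phi(3) = phi(2) + phi(1) = 1 + 1 = 2
phi(4) = phi(3) + phi(2) = 2 + 1 = 3
phi(5) = phi(4) + phi(3) = 3 + 2 = 5
phi(6) = phi(5) + phi(4) = 5 + 3 = 8
phi(7) = phi(6) + phi(5) = 8 + 5 = 13
phi(8) = phi(7) + phi(6) = 13 + 8 = 21
phi(9) = phi(8) + phi(7) = 21 + 13 = 34
phi(10) = phi(9) + phi(8) = 34 + 21 = 55
phi(11) = phi(10) + phi(9) = 55 + 34 = 89
phi(12) = phi(11) + phi(10) = 89 + 55 = 144
phi(13) = phi(12) + phi(11) = 144 + 89 = 233
phi(14) = phi(13) + phi(12) = 233 + 144 = 377
phi(15) = phi(14) + phi(13) = 377 + 233 = 610

610


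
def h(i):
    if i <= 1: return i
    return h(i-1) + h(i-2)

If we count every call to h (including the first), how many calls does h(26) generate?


Let C(n) = total calls for h(n)
C(0) = 1, C(1) = 1
C(2) = 1 + C(1) + C(0) = 1 + 1 + 1 = 3
C(3) = 1 + C(2) + C(1) = 1 + 3 + 1 = 5
C(4) = 1 + C(3) + C(2) = 1 + 5 + 3 = 9
C(5) = 1 + C(4) + C(3) = 1 + 9 + 5 = 15
C(6) = 1 + C(5) + C(4) = 1 + 15 + 9 = 25
C(7) = 1 + C(6) + C(5) = 1 + 25 + 15 = 41
C(8) = 1 + C(7) + C(6) = 1 + 41 + 25 = 67
C(9) = 1 + C(8) + C(7) = 1 + 67 + 41 = 109
C(10) = 1 + C(9) + C(8) = 1 + 109 + 67 = 177
C(11) = 1 + C(10) + C(9) = 1 + 177 + 109 = 287
C(12) = 1 + C(11) + C(10) = 1 + 287 + 177 = 465
C(13) = 1 + C(12) + C(11) = 1 + 465 + 287 = 753
C(14) = 1 + C(13) + C(12) = 1 + 753 + 465 = 1219
C(15) = 1 + C(14) + C(13) = 1 + 1219 + 753 = 1973
C(16) = 1 + C(15) + C(14) = 1 + 1973 + 1219 = 3193
C(17) = 1 + C(16) + C(15) = 1 + 3193 + 1973 = 5167
C(18) = 1 + C(17) + C(16) = 1 + 5167 + 3193 = 8361
C(19) = 1 + C(18) + C(17) = 1 + 8361 + 5167 = 13529
C(20) = 1 + C(19) + C(18) = 1 + 13529 + 8361 = 21891
C(21) = 1 + C(20) + C(19) = 1 + 21891 + 13529 = 35421
C(22) = 1 + C(21) + C(20) = 1 + 35421 + 21891 = 57313
C(23) = 1 + C(22) + C(21) = 1 + 57313 + 35421 = 92735
C(24) = 1 + C(23) + C(22) = 1 + 92735 + 57313 = 150049
C(25) = 1 + C(24) + C(23) = 1 + 150049 + 92735 = 242785
C(26) = 1 + C(25) + C(24) = 1 + 242785 + 150049 = 392835

392835


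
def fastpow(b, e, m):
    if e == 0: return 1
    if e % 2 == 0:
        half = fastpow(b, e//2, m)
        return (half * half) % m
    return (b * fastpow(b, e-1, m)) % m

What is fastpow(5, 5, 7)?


fastpow(5, 5, 7): e is odd, compute fastpow(5, 4, 7)
  fastpow(5, 4, 7): e is even, compute fastpow(5, 2, 7)
    fastpow(5, 2, 7): e is even, compute fastpow(5, 1, 7)
      fastpow(5, 1, 7): e is odd, compute fastpow(5, 0, 7)
        fastpow(5, 0, 7) = 1
      (5 * 1) % 7 = 5
    half=5, (5*5) % 7 = 4
  half=4, (4*4) % 7 = 2
(5 * 2) % 7 = 3

3


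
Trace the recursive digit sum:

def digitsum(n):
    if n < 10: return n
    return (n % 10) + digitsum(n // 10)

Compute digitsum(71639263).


digitsum(71639263) = 3 + digitsum(7163926)
digitsum(7163926) = 6 + digitsum(716392)
digitsum(716392) = 2 + digitsum(71639)
digitsum(71639) = 9 + digitsum(7163)
digitsum(7163) = 3 + digitsum(716)
digitsum(716) = 6 + digitsum(71)
digitsum(71) = 1 + digitsum(7)
digitsum(7) = 7  (base case)
Total: 3 + 6 + 2 + 9 + 3 + 6 + 1 + 7 = 37

37


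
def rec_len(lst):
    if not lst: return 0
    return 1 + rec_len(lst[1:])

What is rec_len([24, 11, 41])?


rec_len([24, 11, 41]) = 1 + rec_len([11, 41])
rec_len([11, 41]) = 1 + rec_len([41])
rec_len([41]) = 1 + rec_len([])
rec_len([]) = 0  (base case)
Unwinding: 1 + 1 + 1 + 0 = 3

3


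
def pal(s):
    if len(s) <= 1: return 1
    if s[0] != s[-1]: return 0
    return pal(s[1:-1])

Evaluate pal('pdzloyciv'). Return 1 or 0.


pal('pdzloyciv'): s[0]='p' != s[-1]='v' -> return 0
Result: 0 (not a palindrome)

0


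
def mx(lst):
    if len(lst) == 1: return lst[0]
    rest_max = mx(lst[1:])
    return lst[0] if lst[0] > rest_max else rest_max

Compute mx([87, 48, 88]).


mx([87, 48, 88]): compare 87 with mx([48, 88])
mx([48, 88]): compare 48 with mx([88])
mx([88]) = 88  (base case)
Compare 48 with 88 -> 88
Compare 87 with 88 -> 88

88


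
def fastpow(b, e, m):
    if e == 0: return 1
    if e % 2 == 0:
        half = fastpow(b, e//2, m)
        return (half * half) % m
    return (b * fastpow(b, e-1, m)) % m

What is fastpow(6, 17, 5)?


fastpow(6, 17, 5): e is odd, compute fastpow(6, 16, 5)
  fastpow(6, 16, 5): e is even, compute fastpow(6, 8, 5)
    fastpow(6, 8, 5): e is even, compute fastpow(6, 4, 5)
      fastpow(6, 4, 5): e is even, compute fastpow(6, 2, 5)
        fastpow(6, 2, 5): e is even, compute fastpow(6, 1, 5)
          fastpow(6, 1, 5): e is odd, compute fastpow(6, 0, 5)
          fastpow(6, 0, 5) = 1
          (6 * 1) % 5 = 1
        half=1, (1*1) % 5 = 1
      half=1, (1*1) % 5 = 1
    half=1, (1*1) % 5 = 1
  half=1, (1*1) % 5 = 1
(6 * 1) % 5 = 1

1


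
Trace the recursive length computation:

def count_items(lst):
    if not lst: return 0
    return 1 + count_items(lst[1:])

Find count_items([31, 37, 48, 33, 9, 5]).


count_items([31, 37, 48, 33, 9, 5]) = 1 + count_items([37, 48, 33, 9, 5])
count_items([37, 48, 33, 9, 5]) = 1 + count_items([48, 33, 9, 5])
count_items([48, 33, 9, 5]) = 1 + count_items([33, 9, 5])
count_items([33, 9, 5]) = 1 + count_items([9, 5])
count_items([9, 5]) = 1 + count_items([5])
count_items([5]) = 1 + count_items([])
count_items([]) = 0  (base case)
Unwinding: 1 + 1 + 1 + 1 + 1 + 1 + 0 = 6

6


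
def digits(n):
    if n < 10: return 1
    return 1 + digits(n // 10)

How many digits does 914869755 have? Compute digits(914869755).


digits(914869755) = 1 + digits(91486975)
digits(91486975) = 1 + digits(9148697)
digits(9148697) = 1 + digits(914869)
digits(914869) = 1 + digits(91486)
digits(91486) = 1 + digits(9148)
digits(9148) = 1 + digits(914)
digits(914) = 1 + digits(91)
digits(91) = 1 + digits(9)
digits(9) = 1  (base case: 9 < 10)
Unwinding: 1 + 1 + 1 + 1 + 1 + 1 + 1 + 1 + 1 = 9

9


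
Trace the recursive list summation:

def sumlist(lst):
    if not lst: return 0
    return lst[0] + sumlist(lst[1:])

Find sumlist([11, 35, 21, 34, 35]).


sumlist([11, 35, 21, 34, 35]) = 11 + sumlist([35, 21, 34, 35])
sumlist([35, 21, 34, 35]) = 35 + sumlist([21, 34, 35])
sumlist([21, 34, 35]) = 21 + sumlist([34, 35])
sumlist([34, 35]) = 34 + sumlist([35])
sumlist([35]) = 35 + sumlist([])
sumlist([]) = 0  (base case)
Total: 11 + 35 + 21 + 34 + 35 + 0 = 136

136


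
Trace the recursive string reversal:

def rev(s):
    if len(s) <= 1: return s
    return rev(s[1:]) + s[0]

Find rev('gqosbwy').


rev('gqosbwy') = rev('qosbwy') + 'g'
rev('qosbwy') = rev('osbwy') + 'q'
rev('osbwy') = rev('sbwy') + 'o'
rev('sbwy') = rev('bwy') + 's'
rev('bwy') = rev('wy') + 'b'
rev('wy') = rev('y') + 'w'
rev('y') = 'y'  (base case)
Concatenating: 'y' + 'w' + 'b' + 's' + 'o' + 'q' + 'g' = 'ywbsoqg'

ywbsoqg


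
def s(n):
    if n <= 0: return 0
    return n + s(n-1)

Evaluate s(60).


s(60)
= 60 + 59 + 58 + 57 + 56 + 55 + 54 + 53 + 52 + 51 + 50 + 49 + 48 + 47 + 46 + 45 + 44 + 43 + 42 + 41 + 40 + 39 + 38 + 37 + 36 + 35 + 34 + 33 + 32 + 31 + 30 + 29 + 28 + 27 + 26 + 25 + 24 + 23 + 22 + 21 + 20 + 19 + 18 + 17 + 16 + 15 + 14 + 13 + 12 + 11 + 10 + 9 + 8 + 7 + 6 + 5 + 4 + 3 + 2 + 1 + s(0)
= 60 + 59 + 58 + 57 + 56 + 55 + 54 + 53 + 52 + 51 + 50 + 49 + 48 + 47 + 46 + 45 + 44 + 43 + 42 + 41 + 40 + 39 + 38 + 37 + 36 + 35 + 34 + 33 + 32 + 31 + 30 + 29 + 28 + 27 + 26 + 25 + 24 + 23 + 22 + 21 + 20 + 19 + 18 + 17 + 16 + 15 + 14 + 13 + 12 + 11 + 10 + 9 + 8 + 7 + 6 + 5 + 4 + 3 + 2 + 1 + 0
= 1830

1830


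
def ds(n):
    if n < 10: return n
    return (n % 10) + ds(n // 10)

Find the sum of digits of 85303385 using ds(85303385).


ds(85303385) = 5 + ds(8530338)
ds(8530338) = 8 + ds(853033)
ds(853033) = 3 + ds(85303)
ds(85303) = 3 + ds(8530)
ds(8530) = 0 + ds(853)
ds(853) = 3 + ds(85)
ds(85) = 5 + ds(8)
ds(8) = 8  (base case)
Total: 5 + 8 + 3 + 3 + 0 + 3 + 5 + 8 = 35

35


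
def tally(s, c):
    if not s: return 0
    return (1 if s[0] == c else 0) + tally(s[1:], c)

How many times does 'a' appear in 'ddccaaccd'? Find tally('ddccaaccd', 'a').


s[0]='d' != 'a' -> 0
s[0]='d' != 'a' -> 0
s[0]='c' != 'a' -> 0
s[0]='c' != 'a' -> 0
s[0]='a' == 'a' -> 1
s[0]='a' == 'a' -> 1
s[0]='c' != 'a' -> 0
s[0]='c' != 'a' -> 0
s[0]='d' != 'a' -> 0
Sum: 0 + 0 + 0 + 0 + 1 + 1 + 0 + 0 + 0 = 2

2


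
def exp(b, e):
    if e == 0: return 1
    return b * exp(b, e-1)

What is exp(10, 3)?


exp(10, 3)
= 10 * exp(10, 2)
= 10 * 10 * exp(10, 1)
= 10 * 10 * 10 * exp(10, 0)
= 10 * 10 * 10 * 1
= 1000

1000


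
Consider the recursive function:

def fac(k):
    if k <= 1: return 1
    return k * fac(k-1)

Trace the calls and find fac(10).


fac(10)
= 10 * fac(9)
= 10 * 9 * fac(8)
= 10 * 9 * 8 * fac(7)
= 10 * 9 * 8 * 7 * fac(6)
= 10 * 9 * 8 * 7 * 6 * fac(5)
= 10 * 9 * 8 * 7 * 6 * 5 * fac(4)
= 10 * 9 * 8 * 7 * 6 * 5 * 4 * fac(3)
= 10 * 9 * 8 * 7 * 6 * 5 * 4 * 3 * fac(2)
= 10 * 9 * 8 * 7 * 6 * 5 * 4 * 3 * 2 * fac(1)
= 10 * 9 * 8 * 7 * 6 * 5 * 4 * 3 * 2 * 1
= 3628800

3628800


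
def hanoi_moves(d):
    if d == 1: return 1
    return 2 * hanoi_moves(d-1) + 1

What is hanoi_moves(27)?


hanoi_moves(27) = 2 * hanoi_moves(26) + 1
hanoi_moves(26) = 2 * hanoi_moves(25) + 1
hanoi_moves(25) = 2 * hanoi_moves(24) + 1
hanoi_moves(24) = 2 * hanoi_moves(23) + 1
hanoi_moves(23) = 2 * hanoi_moves(22) + 1
hanoi_moves(22) = 2 * hanoi_moves(21) + 1
hanoi_moves(21) = 2 * hanoi_moves(20) + 1
hanoi_moves(20) = 2 * hanoi_moves(19) + 1
hanoi_moves(19) = 2 * hanoi_moves(18) + 1
hanoi_moves(18) = 2 * hanoi_moves(17) + 1
hanoi_moves(17) = 2 * hanoi_moves(16) + 1
hanoi_moves(16) = 2 * hanoi_moves(15) + 1
hanoi_moves(15) = 2 * hanoi_moves(14) + 1
hanoi_moves(14) = 2 * hanoi_moves(13) + 1
hanoi_moves(13) = 2 * hanoi_moves(12) + 1
hanoi_moves(12) = 2 * hanoi_moves(11) + 1
hanoi_moves(11) = 2 * hanoi_moves(10) + 1
hanoi_moves(10) = 2 * hanoi_moves(9) + 1
hanoi_moves(9) = 2 * hanoi_moves(8) + 1
hanoi_moves(8) = 2 * hanoi_moves(7) + 1
hanoi_moves(7) = 2 * hanoi_moves(6) + 1
hanoi_moves(6) = 2 * hanoi_moves(5) + 1
hanoi_moves(5) = 2 * hanoi_moves(4) + 1
hanoi_moves(4) = 2 * hanoi_moves(3) + 1
hanoi_moves(3) = 2 * hanoi_moves(2) + 1
hanoi_moves(2) = 2 * hanoi_moves(1) + 1
hanoi_moves(1) = 1  (base case)
hanoi_moves(2) = 2 * 1 + 1 = 3
hanoi_moves(3) = 2 * 3 + 1 = 7
hanoi_moves(4) = 2 * 7 + 1 = 15
hanoi_moves(5) = 2 * 15 + 1 = 31
hanoi_moves(6) = 2 * 31 + 1 = 63
hanoi_moves(7) = 2 * 63 + 1 = 127
hanoi_moves(8) = 2 * 127 + 1 = 255
hanoi_moves(9) = 2 * 255 + 1 = 511
hanoi_moves(10) = 2 * 511 + 1 = 1023
hanoi_moves(11) = 2 * 1023 + 1 = 2047
hanoi_moves(12) = 2 * 2047 + 1 = 4095
hanoi_moves(13) = 2 * 4095 + 1 = 8191
hanoi_moves(14) = 2 * 8191 + 1 = 16383
hanoi_moves(15) = 2 * 16383 + 1 = 32767
hanoi_moves(16) = 2 * 32767 + 1 = 65535
hanoi_moves(17) = 2 * 65535 + 1 = 131071
hanoi_moves(18) = 2 * 131071 + 1 = 262143
hanoi_moves(19) = 2 * 262143 + 1 = 524287
hanoi_moves(20) = 2 * 524287 + 1 = 1048575
hanoi_moves(21) = 2 * 1048575 + 1 = 2097151
hanoi_moves(22) = 2 * 2097151 + 1 = 4194303
hanoi_moves(23) = 2 * 4194303 + 1 = 8388607
hanoi_moves(24) = 2 * 8388607 + 1 = 16777215
hanoi_moves(25) = 2 * 16777215 + 1 = 33554431
hanoi_moves(26) = 2 * 33554431 + 1 = 67108863
hanoi_moves(27) = 2 * 67108863 + 1 = 134217727

134217727


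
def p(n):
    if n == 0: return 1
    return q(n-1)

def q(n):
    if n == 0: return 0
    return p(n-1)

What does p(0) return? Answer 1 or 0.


p(0) = 1  (base case)
Result: 1

1


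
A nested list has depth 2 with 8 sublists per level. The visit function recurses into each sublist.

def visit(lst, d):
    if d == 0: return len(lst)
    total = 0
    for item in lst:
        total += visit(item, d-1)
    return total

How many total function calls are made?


At depth 0 (root): 1 call
At depth 1: each of 1 parents calls visit on 8 children = 8 calls
At depth 2: each of 8 parents calls visit on 8 children = 64 calls
Total: 1 + 8 + 64 = 73

73


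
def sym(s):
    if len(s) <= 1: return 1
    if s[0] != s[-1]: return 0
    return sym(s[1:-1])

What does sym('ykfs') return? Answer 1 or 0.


sym('ykfs'): s[0]='y' != s[-1]='s' -> return 0
Result: 0 (not a palindrome)

0


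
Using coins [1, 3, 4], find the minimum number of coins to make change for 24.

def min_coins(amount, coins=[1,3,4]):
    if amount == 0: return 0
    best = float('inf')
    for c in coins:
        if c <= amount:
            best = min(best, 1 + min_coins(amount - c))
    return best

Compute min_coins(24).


Building up with DP:
min_coins(0) = 0
min_coins(1) = min(1+min_coins(0)=1+0=1) = 1
min_coins(2) = min(1+min_coins(1)=1+1=2) = 2
min_coins(3) = min(1+min_coins(2)=1+2=3, 1+min_coins(0)=1+0=1) = 1
min_coins(4) = min(1+min_coins(3)=1+1=2, 1+min_coins(1)=1+1=2, 1+min_coins(0)=1+0=1) = 1
min_coins(5) = min(1+min_coins(4)=1+1=2, 1+min_coins(2)=1+2=3, 1+min_coins(1)=1+1=2) = 2
min_coins(6) = min(1+min_coins(5)=1+2=3, 1+min_coins(3)=1+1=2, 1+min_coins(2)=1+2=3) = 2
min_coins(7) = min(1+min_coins(6)=1+2=3, 1+min_coins(4)=1+1=2, 1+min_coins(3)=1+1=2) = 2
min_coins(8) = min(1+min_coins(7)=1+2=3, 1+min_coins(5)=1+2=3, 1+min_coins(4)=1+1=2) = 2
min_coins(9) = min(1+min_coins(8)=1+2=3, 1+min_coins(6)=1+2=3, 1+min_coins(5)=1+2=3) = 3
min_coins(10) = min(1+min_coins(9)=1+3=4, 1+min_coins(7)=1+2=3, 1+min_coins(6)=1+2=3) = 3
min_coins(11) = min(1+min_coins(10)=1+3=4, 1+min_coins(8)=1+2=3, 1+min_coins(7)=1+2=3) = 3
min_coins(12) = min(1+min_coins(11)=1+3=4, 1+min_coins(9)=1+3=4, 1+min_coins(8)=1+2=3) = 3
min_coins(13) = min(1+min_coins(12)=1+3=4, 1+min_coins(10)=1+3=4, 1+min_coins(9)=1+3=4) = 4
min_coins(14) = min(1+min_coins(13)=1+4=5, 1+min_coins(11)=1+3=4, 1+min_coins(10)=1+3=4) = 4
min_coins(15) = min(1+min_coins(14)=1+4=5, 1+min_coins(12)=1+3=4, 1+min_coins(11)=1+3=4) = 4
min_coins(16) = min(1+min_coins(15)=1+4=5, 1+min_coins(13)=1+4=5, 1+min_coins(12)=1+3=4) = 4
min_coins(17) = min(1+min_coins(16)=1+4=5, 1+min_coins(14)=1+4=5, 1+min_coins(13)=1+4=5) = 5
min_coins(18) = min(1+min_coins(17)=1+5=6, 1+min_coins(15)=1+4=5, 1+min_coins(14)=1+4=5) = 5
min_coins(19) = min(1+min_coins(18)=1+5=6, 1+min_coins(16)=1+4=5, 1+min_coins(15)=1+4=5) = 5
min_coins(20) = min(1+min_coins(19)=1+5=6, 1+min_coins(17)=1+5=6, 1+min_coins(16)=1+4=5) = 5
min_coins(21) = min(1+min_coins(20)=1+5=6, 1+min_coins(18)=1+5=6, 1+min_coins(17)=1+5=6) = 6
min_coins(22) = min(1+min_coins(21)=1+6=7, 1+min_coins(19)=1+5=6, 1+min_coins(18)=1+5=6) = 6
min_coins(23) = min(1+min_coins(22)=1+6=7, 1+min_coins(20)=1+5=6, 1+min_coins(19)=1+5=6) = 6
min_coins(24) = min(1+min_coins(23)=1+6=7, 1+min_coins(21)=1+6=7, 1+min_coins(20)=1+5=6) = 6

6


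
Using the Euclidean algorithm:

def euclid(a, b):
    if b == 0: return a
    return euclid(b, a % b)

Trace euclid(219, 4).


euclid(219, 4) = euclid(4, 3)
euclid(4, 3) = euclid(3, 1)
euclid(3, 1) = euclid(1, 0)
euclid(1, 0) = 1  (base case)

1


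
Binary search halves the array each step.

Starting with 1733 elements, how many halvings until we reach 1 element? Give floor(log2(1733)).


1733 / 2 = 866
866 / 2 = 433
433 / 2 = 216
216 / 2 = 108
108 / 2 = 54
54 / 2 = 27
27 / 2 = 13
13 / 2 = 6
6 / 2 = 3
3 / 2 = 1
Reached 1 after 10 halvings

10


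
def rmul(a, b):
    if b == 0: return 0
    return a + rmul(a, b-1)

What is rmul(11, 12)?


rmul(11, 12) = 11 + rmul(11, 11)
rmul(11, 11) = 11 + rmul(11, 10)
rmul(11, 10) = 11 + rmul(11, 9)
rmul(11, 9) = 11 + rmul(11, 8)
rmul(11, 8) = 11 + rmul(11, 7)
rmul(11, 7) = 11 + rmul(11, 6)
rmul(11, 6) = 11 + rmul(11, 5)
rmul(11, 5) = 11 + rmul(11, 4)
rmul(11, 4) = 11 + rmul(11, 3)
rmul(11, 3) = 11 + rmul(11, 2)
rmul(11, 2) = 11 + rmul(11, 1)
rmul(11, 1) = 11 + rmul(11, 0)
rmul(11, 0) = 0  (base case)
Total: 11 + 11 + 11 + 11 + 11 + 11 + 11 + 11 + 11 + 11 + 11 + 11 + 0 = 132

132


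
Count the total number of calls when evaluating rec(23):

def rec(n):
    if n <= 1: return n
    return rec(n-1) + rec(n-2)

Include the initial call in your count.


Let C(n) = total calls for rec(n)
C(0) = 1, C(1) = 1
C(2) = 1 + C(1) + C(0) = 1 + 1 + 1 = 3
C(3) = 1 + C(2) + C(1) = 1 + 3 + 1 = 5
C(4) = 1 + C(3) + C(2) = 1 + 5 + 3 = 9
C(5) = 1 + C(4) + C(3) = 1 + 9 + 5 = 15
C(6) = 1 + C(5) + C(4) = 1 + 15 + 9 = 25
C(7) = 1 + C(6) + C(5) = 1 + 25 + 15 = 41
C(8) = 1 + C(7) + C(6) = 1 + 41 + 25 = 67
C(9) = 1 + C(8) + C(7) = 1 + 67 + 41 = 109
C(10) = 1 + C(9) + C(8) = 1 + 109 + 67 = 177
C(11) = 1 + C(10) + C(9) = 1 + 177 + 109 = 287
C(12) = 1 + C(11) + C(10) = 1 + 287 + 177 = 465
C(13) = 1 + C(12) + C(11) = 1 + 465 + 287 = 753
C(14) = 1 + C(13) + C(12) = 1 + 753 + 465 = 1219
C(15) = 1 + C(14) + C(13) = 1 + 1219 + 753 = 1973
C(16) = 1 + C(15) + C(14) = 1 + 1973 + 1219 = 3193
C(17) = 1 + C(16) + C(15) = 1 + 3193 + 1973 = 5167
C(18) = 1 + C(17) + C(16) = 1 + 5167 + 3193 = 8361
C(19) = 1 + C(18) + C(17) = 1 + 8361 + 5167 = 13529
C(20) = 1 + C(19) + C(18) = 1 + 13529 + 8361 = 21891
C(21) = 1 + C(20) + C(19) = 1 + 21891 + 13529 = 35421
C(22) = 1 + C(21) + C(20) = 1 + 35421 + 21891 = 57313
C(23) = 1 + C(22) + C(21) = 1 + 57313 + 35421 = 92735

92735


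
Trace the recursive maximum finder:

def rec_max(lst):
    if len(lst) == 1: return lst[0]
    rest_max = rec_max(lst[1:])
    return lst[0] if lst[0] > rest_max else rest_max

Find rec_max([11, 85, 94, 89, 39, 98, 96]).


rec_max([11, 85, 94, 89, 39, 98, 96]): compare 11 with rec_max([85, 94, 89, 39, 98, 96])
rec_max([85, 94, 89, 39, 98, 96]): compare 85 with rec_max([94, 89, 39, 98, 96])
rec_max([94, 89, 39, 98, 96]): compare 94 with rec_max([89, 39, 98, 96])
rec_max([89, 39, 98, 96]): compare 89 with rec_max([39, 98, 96])
rec_max([39, 98, 96]): compare 39 with rec_max([98, 96])
rec_max([98, 96]): compare 98 with rec_max([96])
rec_max([96]) = 96  (base case)
Compare 98 with 96 -> 98
Compare 39 with 98 -> 98
Compare 89 with 98 -> 98
Compare 94 with 98 -> 98
Compare 85 with 98 -> 98
Compare 11 with 98 -> 98

98


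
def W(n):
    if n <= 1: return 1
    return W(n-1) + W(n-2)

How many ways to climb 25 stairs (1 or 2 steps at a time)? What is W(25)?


Building up from base cases:
W(0) = 1
W(1) = 1
W(2) = W(1) + W(0) = 1 + 1 = 2
W(3) = W(2) + W(1) = 2 + 1 = 3
W(4) = W(3) + W(2) = 3 + 2 = 5
W(5) = W(4) + W(3) = 5 + 3 = 8
W(6) = W(5) + W(4) = 8 + 5 = 13
W(7) = W(6) + W(5) = 13 + 8 = 21
W(8) = W(7) + W(6) = 21 + 13 = 34
W(9) = W(8) + W(7) = 34 + 21 = 55
W(10) = W(9) + W(8) = 55 + 34 = 89
W(11) = W(10) + W(9) = 89 + 55 = 144
W(12) = W(11) + W(10) = 144 + 89 = 233
W(13) = W(12) + W(11) = 233 + 144 = 377
W(14) = W(13) + W(12) = 377 + 233 = 610
W(15) = W(14) + W(13) = 610 + 377 = 987
W(16) = W(15) + W(14) = 987 + 610 = 1597
W(17) = W(16) + W(15) = 1597 + 987 = 2584
W(18) = W(17) + W(16) = 2584 + 1597 = 4181
W(19) = W(18) + W(17) = 4181 + 2584 = 6765
W(20) = W(19) + W(18) = 6765 + 4181 = 10946
W(21) = W(20) + W(19) = 10946 + 6765 = 17711
W(22) = W(21) + W(20) = 17711 + 10946 = 28657
W(23) = W(22) + W(21) = 28657 + 17711 = 46368
W(24) = W(23) + W(22) = 46368 + 28657 = 75025
W(25) = W(24) + W(23) = 75025 + 46368 = 121393

121393


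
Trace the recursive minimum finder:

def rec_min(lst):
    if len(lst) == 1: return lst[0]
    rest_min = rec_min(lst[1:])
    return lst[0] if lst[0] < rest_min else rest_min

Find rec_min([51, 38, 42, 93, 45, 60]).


rec_min([51, 38, 42, 93, 45, 60]): compare 51 with rec_min([38, 42, 93, 45, 60])
rec_min([38, 42, 93, 45, 60]): compare 38 with rec_min([42, 93, 45, 60])
rec_min([42, 93, 45, 60]): compare 42 with rec_min([93, 45, 60])
rec_min([93, 45, 60]): compare 93 with rec_min([45, 60])
rec_min([45, 60]): compare 45 with rec_min([60])
rec_min([60]) = 60  (base case)
Compare 45 with 60 -> 45
Compare 93 with 45 -> 45
Compare 42 with 45 -> 42
Compare 38 with 42 -> 38
Compare 51 with 38 -> 38

38


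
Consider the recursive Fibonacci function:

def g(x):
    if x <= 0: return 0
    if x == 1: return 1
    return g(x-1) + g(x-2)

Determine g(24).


Computing g(24) bottom-up:
g(0) = 0
g(1) = 1
g(2) = g(1) + g(0) = 1 + 0 = 1
g(3) = g(2) + g(1) = 1 + 1 = 2
g(4) = g(3) + g(2) = 2 + 1 = 3
g(5) = g(4) + g(3) = 3 + 2 = 5
g(6) = g(5) + g(4) = 5 + 3 = 8
g(7) = g(6) + g(5) = 8 + 5 = 13
g(8) = g(7) + g(6) = 13 + 8 = 21
g(9) = g(8) + g(7) = 21 + 13 = 34
g(10) = g(9) + g(8) = 34 + 21 = 55
g(11) = g(10) + g(9) = 55 + 34 = 89
g(12) = g(11) + g(10) = 89 + 55 = 144
g(13) = g(12) + g(11) = 144 + 89 = 233
g(14) = g(13) + g(12) = 233 + 144 = 377
g(15) = g(14) + g(13) = 377 + 233 = 610
g(16) = g(15) + g(14) = 610 + 377 = 987
g(17) = g(16) + g(15) = 987 + 610 = 1597
g(18) = g(17) + g(16) = 1597 + 987 = 2584
g(19) = g(18) + g(17) = 2584 + 1597 = 4181
g(20) = g(19) + g(18) = 4181 + 2584 = 6765
g(21) = g(20) + g(19) = 6765 + 4181 = 10946
g(22) = g(21) + g(20) = 10946 + 6765 = 17711
g(23) = g(22) + g(21) = 17711 + 10946 = 28657
g(24) = g(23) + g(22) = 28657 + 17711 = 46368

46368


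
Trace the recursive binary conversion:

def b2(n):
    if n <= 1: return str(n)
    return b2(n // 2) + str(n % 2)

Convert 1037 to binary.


b2(1037) = b2(518) + '1'
b2(518) = b2(259) + '0'
b2(259) = b2(129) + '1'
b2(129) = b2(64) + '1'
b2(64) = b2(32) + '0'
b2(32) = b2(16) + '0'
b2(16) = b2(8) + '0'
b2(8) = b2(4) + '0'
b2(4) = b2(2) + '0'
b2(2) = b2(1) + '0'
b2(1) = '1'  (base case)
Concatenating: '1' + '0' + '0' + '0' + '0' + '0' + '0' + '1' + '1' + '0' + '1' = '10000001101'

10000001101


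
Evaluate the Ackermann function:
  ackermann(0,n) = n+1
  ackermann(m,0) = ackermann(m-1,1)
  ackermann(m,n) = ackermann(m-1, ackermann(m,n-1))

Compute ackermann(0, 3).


ackermann(0, 3) = 4
Result: ackermann(0, 3) = 4

4


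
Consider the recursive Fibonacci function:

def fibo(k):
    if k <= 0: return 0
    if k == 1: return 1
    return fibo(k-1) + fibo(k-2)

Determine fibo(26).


Computing fibo(26) bottom-up:
fibo(0) = 0
fibo(1) = 1
fibo(2) = fibo(1) + fibo(0) = 1 + 0 = 1
fibo(3) = fibo(2) + fibo(1) = 1 + 1 = 2
fibo(4) = fibo(3) + fibo(2) = 2 + 1 = 3
fibo(5) = fibo(4) + fibo(3) = 3 + 2 = 5
fibo(6) = fibo(5) + fibo(4) = 5 + 3 = 8
fibo(7) = fibo(6) + fibo(5) = 8 + 5 = 13
fibo(8) = fibo(7) + fibo(6) = 13 + 8 = 21
fibo(9) = fibo(8) + fibo(7) = 21 + 13 = 34
fibo(10) = fibo(9) + fibo(8) = 34 + 21 = 55
fibo(11) = fibo(10) + fibo(9) = 55 + 34 = 89
fibo(12) = fibo(11) + fibo(10) = 89 + 55 = 144
fibo(13) = fibo(12) + fibo(11) = 144 + 89 = 233
fibo(14) = fibo(13) + fibo(12) = 233 + 144 = 377
fibo(15) = fibo(14) + fibo(13) = 377 + 233 = 610
fibo(16) = fibo(15) + fibo(14) = 610 + 377 = 987
fibo(17) = fibo(16) + fibo(15) = 987 + 610 = 1597
fibo(18) = fibo(17) + fibo(16) = 1597 + 987 = 2584
fibo(19) = fibo(18) + fibo(17) = 2584 + 1597 = 4181
fibo(20) = fibo(19) + fibo(18) = 4181 + 2584 = 6765
fibo(21) = fibo(20) + fibo(19) = 6765 + 4181 = 10946
fibo(22) = fibo(21) + fibo(20) = 10946 + 6765 = 17711
fibo(23) = fibo(22) + fibo(21) = 17711 + 10946 = 28657
fibo(24) = fibo(23) + fibo(22) = 28657 + 17711 = 46368
fibo(25) = fibo(24) + fibo(23) = 46368 + 28657 = 75025
fibo(26) = fibo(25) + fibo(24) = 75025 + 46368 = 121393

121393


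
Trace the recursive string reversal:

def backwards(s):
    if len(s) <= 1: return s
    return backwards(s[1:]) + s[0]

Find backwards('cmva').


backwards('cmva') = backwards('mva') + 'c'
backwards('mva') = backwards('va') + 'm'
backwards('va') = backwards('a') + 'v'
backwards('a') = 'a'  (base case)
Concatenating: 'a' + 'v' + 'm' + 'c' = 'avmc'

avmc


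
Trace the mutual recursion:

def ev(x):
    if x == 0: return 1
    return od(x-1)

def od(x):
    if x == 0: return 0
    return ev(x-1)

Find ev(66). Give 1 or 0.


ev(66) = od(65)
od(65) = ev(64)
ev(64) = od(63)
od(63) = ev(62)
ev(62) = od(61)
od(61) = ev(60)
ev(60) = od(59)
od(59) = ev(58)
ev(58) = od(57)
od(57) = ev(56)
ev(56) = od(55)
od(55) = ev(54)
ev(54) = od(53)
od(53) = ev(52)
ev(52) = od(51)
od(51) = ev(50)
ev(50) = od(49)
od(49) = ev(48)
ev(48) = od(47)
od(47) = ev(46)
ev(46) = od(45)
od(45) = ev(44)
ev(44) = od(43)
od(43) = ev(42)
ev(42) = od(41)
od(41) = ev(40)
ev(40) = od(39)
od(39) = ev(38)
ev(38) = od(37)
od(37) = ev(36)
ev(36) = od(35)
od(35) = ev(34)
ev(34) = od(33)
od(33) = ev(32)
ev(32) = od(31)
od(31) = ev(30)
ev(30) = od(29)
od(29) = ev(28)
ev(28) = od(27)
od(27) = ev(26)
ev(26) = od(25)
od(25) = ev(24)
ev(24) = od(23)
od(23) = ev(22)
ev(22) = od(21)
od(21) = ev(20)
ev(20) = od(19)
od(19) = ev(18)
ev(18) = od(17)
od(17) = ev(16)
ev(16) = od(15)
od(15) = ev(14)
ev(14) = od(13)
od(13) = ev(12)
ev(12) = od(11)
od(11) = ev(10)
ev(10) = od(9)
od(9) = ev(8)
ev(8) = od(7)
od(7) = ev(6)
ev(6) = od(5)
od(5) = ev(4)
ev(4) = od(3)
od(3) = ev(2)
ev(2) = od(1)
od(1) = ev(0)
ev(0) = 1  (base case)
Result: 1

1


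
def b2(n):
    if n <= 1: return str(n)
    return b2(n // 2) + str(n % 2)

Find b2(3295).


b2(3295) = b2(1647) + '1'
b2(1647) = b2(823) + '1'
b2(823) = b2(411) + '1'
b2(411) = b2(205) + '1'
b2(205) = b2(102) + '1'
b2(102) = b2(51) + '0'
b2(51) = b2(25) + '1'
b2(25) = b2(12) + '1'
b2(12) = b2(6) + '0'
b2(6) = b2(3) + '0'
b2(3) = b2(1) + '1'
b2(1) = '1'  (base case)
Concatenating: '1' + '1' + '0' + '0' + '1' + '1' + '0' + '1' + '1' + '1' + '1' + '1' = '110011011111'

110011011111


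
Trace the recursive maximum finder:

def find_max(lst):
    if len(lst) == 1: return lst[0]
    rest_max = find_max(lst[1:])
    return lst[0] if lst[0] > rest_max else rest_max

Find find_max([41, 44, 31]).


find_max([41, 44, 31]): compare 41 with find_max([44, 31])
find_max([44, 31]): compare 44 with find_max([31])
find_max([31]) = 31  (base case)
Compare 44 with 31 -> 44
Compare 41 with 44 -> 44

44


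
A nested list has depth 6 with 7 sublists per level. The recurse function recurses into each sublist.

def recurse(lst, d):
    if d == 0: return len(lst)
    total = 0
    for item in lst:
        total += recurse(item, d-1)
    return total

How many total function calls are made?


At depth 0 (root): 1 call
At depth 1: each of 1 parents calls recurse on 7 children = 7 calls
At depth 2: each of 7 parents calls recurse on 7 children = 49 calls
At depth 3: each of 49 parents calls recurse on 7 children = 343 calls
At depth 4: each of 343 parents calls recurse on 7 children = 2401 calls
At depth 5: each of 2401 parents calls recurse on 7 children = 16807 calls
At depth 6: each of 16807 parents calls recurse on 7 children = 117649 calls
Total: 1 + 7 + 49 + 343 + 2401 + 16807 + 117649 = 137257

137257
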